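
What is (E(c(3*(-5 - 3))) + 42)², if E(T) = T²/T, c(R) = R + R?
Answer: 36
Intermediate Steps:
c(R) = 2*R
E(T) = T
(E(c(3*(-5 - 3))) + 42)² = (2*(3*(-5 - 3)) + 42)² = (2*(3*(-8)) + 42)² = (2*(-24) + 42)² = (-48 + 42)² = (-6)² = 36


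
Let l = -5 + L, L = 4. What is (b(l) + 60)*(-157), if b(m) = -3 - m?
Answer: -9106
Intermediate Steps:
l = -1 (l = -5 + 4 = -1)
(b(l) + 60)*(-157) = ((-3 - 1*(-1)) + 60)*(-157) = ((-3 + 1) + 60)*(-157) = (-2 + 60)*(-157) = 58*(-157) = -9106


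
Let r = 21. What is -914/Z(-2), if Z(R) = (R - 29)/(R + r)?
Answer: 17366/31 ≈ 560.19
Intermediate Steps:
Z(R) = (-29 + R)/(21 + R) (Z(R) = (R - 29)/(R + 21) = (-29 + R)/(21 + R))
-914/Z(-2) = -914*(21 - 2)/(-29 - 2) = -914/(-31/19) = -914*(-19/31) = 17366/31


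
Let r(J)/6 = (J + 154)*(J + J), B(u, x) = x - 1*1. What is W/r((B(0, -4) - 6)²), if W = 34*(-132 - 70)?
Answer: -1717/99825 ≈ -0.017200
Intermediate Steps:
B(u, x) = -1 + x (B(u, x) = x - 1 = -1 + x)
W = -6868 (W = 34*(-202) = -6868)
r(J) = 12*J*(154 + J) (r(J) = 6*((J + 154)*(J + J)) = 6*((154 + J)*(2*J)) = 6*(2*J*(154 + J)) = 12*J*(154 + J))
W/r((B(0, -4) - 6)²) = -6868*1/(12*(154 + ((-1 - 4) - 6)²)*((-1 - 4) - 6)²) = -6868*1/(12*(-5 - 6)²*(154 + (-5 - 6)²)) = -6868*1/(1452*(154 + (-11)²)) = -6868*1/(1452*(154 + 121)) = -6868/(12*121*275) = -6868/399300 = -6868*1/399300 = -1717/99825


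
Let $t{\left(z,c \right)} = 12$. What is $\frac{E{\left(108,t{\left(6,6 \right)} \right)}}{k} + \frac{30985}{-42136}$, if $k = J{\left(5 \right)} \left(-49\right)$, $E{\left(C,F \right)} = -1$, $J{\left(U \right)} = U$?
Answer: $- \frac{7549189}{10323320} \approx -0.73128$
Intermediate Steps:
$k = -245$ ($k = 5 \left(-49\right) = -245$)
$\frac{E{\left(108,t{\left(6,6 \right)} \right)}}{k} + \frac{30985}{-42136} = - \frac{1}{-245} + \frac{30985}{-42136} = \left(-1\right) \left(- \frac{1}{245}\right) + 30985 \left(- \frac{1}{42136}\right) = \frac{1}{245} - \frac{30985}{42136} = - \frac{7549189}{10323320}$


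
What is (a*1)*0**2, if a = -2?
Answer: 0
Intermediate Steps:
(a*1)*0**2 = -2*1*0**2 = -2*0 = 0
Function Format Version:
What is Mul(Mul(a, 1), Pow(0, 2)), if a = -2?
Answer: 0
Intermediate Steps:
Mul(Mul(a, 1), Pow(0, 2)) = Mul(Mul(-2, 1), Pow(0, 2)) = Mul(-2, 0) = 0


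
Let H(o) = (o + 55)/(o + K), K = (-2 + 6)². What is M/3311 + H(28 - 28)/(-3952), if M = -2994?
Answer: -189498713/209361152 ≈ -0.90513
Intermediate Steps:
K = 16 (K = 4² = 16)
H(o) = (55 + o)/(16 + o) (H(o) = (o + 55)/(o + 16) = (55 + o)/(16 + o))
M/3311 + H(28 - 28)/(-3952) = -2994/3311 + ((55 + (28 - 28))/(16 + (28 - 28)))/(-3952) = -2994*1/3311 + ((55 + 0)/(16 + 0))*(-1/3952) = -2994/3311 + (55/16)*(-1/3952) = -2994/3311 - 55/63232 = -189498713/209361152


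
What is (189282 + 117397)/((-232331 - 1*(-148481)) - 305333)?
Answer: -306679/389183 ≈ -0.78801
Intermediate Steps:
(189282 + 117397)/((-232331 - 1*(-148481)) - 305333) = 306679/((-232331 + 148481) - 305333) = 306679/(-83850 - 305333) = 306679/(-389183) = 306679*(-1/389183) = -306679/389183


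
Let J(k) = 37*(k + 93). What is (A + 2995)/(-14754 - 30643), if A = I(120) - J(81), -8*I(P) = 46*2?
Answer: 6909/90794 ≈ 0.076095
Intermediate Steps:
I(P) = -23/2 (I(P) = -23*2/4 = -⅛*92 = -23/2)
J(k) = 3441 + 37*k (J(k) = 37*(93 + k) = 3441 + 37*k)
A = -12899/2 (A = -23/2 - (3441 + 37*81) = -23/2 - (3441 + 2997) = -23/2 - 1*6438 = -23/2 - 6438 = -12899/2 ≈ -6449.5)
(A + 2995)/(-14754 - 30643) = (-12899/2 + 2995)/(-14754 - 30643) = -6909/2/(-45397) = -6909/2*(-1/45397) = 6909/90794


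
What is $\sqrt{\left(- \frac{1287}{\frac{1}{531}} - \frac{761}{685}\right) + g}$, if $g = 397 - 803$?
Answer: $\frac{2 i \sqrt{80214495990}}{685} \approx 826.92 i$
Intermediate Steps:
$g = -406$
$\sqrt{\left(- \frac{1287}{\frac{1}{531}} - \frac{761}{685}\right) + g} = \sqrt{\left(- \frac{1287}{\frac{1}{531}} - \frac{761}{685}\right) - 406} = \sqrt{\left(- 1287 \frac{1}{\frac{1}{531}} - \frac{761}{685}\right) - 406} = \sqrt{\left(\left(-1287\right) 531 - \frac{761}{685}\right) - 406} = \sqrt{\left(-683397 - \frac{761}{685}\right) - 406} = \sqrt{- \frac{468127706}{685} - 406} = \sqrt{- \frac{468405816}{685}} = \frac{2 i \sqrt{80214495990}}{685}$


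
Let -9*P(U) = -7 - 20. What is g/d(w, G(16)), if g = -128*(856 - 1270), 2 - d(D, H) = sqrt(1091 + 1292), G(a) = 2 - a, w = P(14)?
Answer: 52992/(2 - sqrt(2383)) ≈ -1131.9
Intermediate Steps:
P(U) = 3 (P(U) = -(-7 - 20)/9 = -1/9*(-27) = 3)
w = 3
d(D, H) = 2 - sqrt(2383) (d(D, H) = 2 - sqrt(1091 + 1292) = 2 - sqrt(2383))
g = 52992 (g = -128*(-414) = 52992)
g/d(w, G(16)) = 52992/(2 - sqrt(2383))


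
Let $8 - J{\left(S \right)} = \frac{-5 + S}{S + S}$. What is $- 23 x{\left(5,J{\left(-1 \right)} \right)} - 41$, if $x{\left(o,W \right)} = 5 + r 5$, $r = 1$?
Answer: $-271$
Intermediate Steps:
$J{\left(S \right)} = 8 - \frac{-5 + S}{2 S}$ ($J{\left(S \right)} = 8 - \frac{-5 + S}{S + S} = 8 - \frac{-5 + S}{2 S}$)
$x{\left(o,W \right)} = 10$ ($x{\left(o,W \right)} = 5 + 1 \cdot 5 = 5 + 5 = 10$)
$- 23 x{\left(5,J{\left(-1 \right)} \right)} - 41 = \left(-23\right) 10 - 41 = -230 - 41 = -271$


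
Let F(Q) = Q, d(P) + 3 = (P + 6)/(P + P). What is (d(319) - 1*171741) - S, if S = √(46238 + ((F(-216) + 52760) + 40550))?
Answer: -109572347/638 - 2*√34833 ≈ -1.7212e+5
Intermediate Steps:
d(P) = -3 + (6 + P)/(2*P) (d(P) = -3 + (P + 6)/(P + P) = -3 + (6 + P)/((2*P)) = -3 + (6 + P)*(1/(2*P)) = -3 + (6 + P)/(2*P))
S = 2*√34833 (S = √(46238 + ((-216 + 52760) + 40550)) = √(46238 + (52544 + 40550)) = √(46238 + 93094) = √139332 = 2*√34833 ≈ 373.27)
(d(319) - 1*171741) - S = ((-5/2 + 3/319) - 1*171741) - 2*√34833 = ((-5/2 + 3*(1/319)) - 171741) - 2*√34833 = ((-5/2 + 3/319) - 171741) - 2*√34833 = (-1589/638 - 171741) - 2*√34833 = -109572347/638 - 2*√34833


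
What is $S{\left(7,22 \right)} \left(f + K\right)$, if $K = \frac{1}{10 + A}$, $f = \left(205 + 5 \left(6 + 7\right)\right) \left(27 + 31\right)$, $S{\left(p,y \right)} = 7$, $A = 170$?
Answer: $\frac{19731607}{180} \approx 1.0962 \cdot 10^{5}$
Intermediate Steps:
$f = 15660$ ($f = \left(205 + 5 \cdot 13\right) 58 = \left(205 + 65\right) 58 = 270 \cdot 58 = 15660$)
$K = \frac{1}{180}$ ($K = \frac{1}{10 + 170} = \frac{1}{180} \approx 0.0055556$)
$S{\left(7,22 \right)} \left(f + K\right) = 7 \left(15660 + \frac{1}{180}\right) = 7 \cdot \frac{2818801}{180} = \frac{19731607}{180}$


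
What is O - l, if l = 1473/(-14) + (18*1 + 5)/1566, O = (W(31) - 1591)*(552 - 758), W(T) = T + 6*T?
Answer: 1551940763/5481 ≈ 2.8315e+5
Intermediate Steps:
W(T) = 7*T
O = 283044 (O = (7*31 - 1591)*(552 - 758) = (217 - 1591)*(-206) = -1374*(-206) = 283044)
l = -576599/5481 (l = 1473*(-1/14) + (18 + 5)*(1/1566) = -1473/14 + 23*(1/1566) = -1473/14 + 23/1566 = -576599/5481 ≈ -105.20)
O - l = 283044 - 1*(-576599/5481) = 283044 + 576599/5481 = 1551940763/5481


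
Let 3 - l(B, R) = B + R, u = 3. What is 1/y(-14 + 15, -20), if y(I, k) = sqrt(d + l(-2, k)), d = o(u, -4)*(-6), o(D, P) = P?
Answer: 1/7 ≈ 0.14286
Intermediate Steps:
l(B, R) = 3 - B - R (l(B, R) = 3 - (B + R) = 3 + (-B - R) = 3 - B - R)
d = 24 (d = -4*(-6) = 24)
y(I, k) = sqrt(29 - k) (y(I, k) = sqrt(24 + (3 - 1*(-2) - k)) = sqrt(24 + (3 + 2 - k)) = sqrt(24 + (5 - k)) = sqrt(29 - k))
1/y(-14 + 15, -20) = 1/(sqrt(29 - 1*(-20))) = 1/(sqrt(29 + 20)) = 1/(sqrt(49)) = 1/7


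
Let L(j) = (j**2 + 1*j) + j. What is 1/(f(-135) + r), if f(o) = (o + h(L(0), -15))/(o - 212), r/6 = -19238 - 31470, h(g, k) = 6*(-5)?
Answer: -347/105573891 ≈ -3.2868e-6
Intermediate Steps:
L(j) = j**2 + 2*j (L(j) = (j**2 + j) + j = (j + j**2) + j = j**2 + 2*j)
h(g, k) = -30
r = -304248 (r = 6*(-19238 - 31470) = 6*(-50708) = -304248)
f(o) = (-30 + o)/(-212 + o) (f(o) = (o - 30)/(o - 212) = (-30 + o)/(-212 + o))
1/(f(-135) + r) = 1/((-30 - 135)/(-212 - 135) - 304248) = 1/(-165/(-347) - 304248) = 1/(-1/347*(-165) - 304248) = 1/(165/347 - 304248) = 1/(-105573891/347) = -347/105573891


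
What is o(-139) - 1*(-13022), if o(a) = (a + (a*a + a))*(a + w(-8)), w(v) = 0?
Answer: -2633955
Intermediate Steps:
o(a) = a*(a**2 + 2*a) (o(a) = (a + (a*a + a))*(a + 0) = (a + (a**2 + a))*a = (a + (a + a**2))*a = (a**2 + 2*a)*a = a*(a**2 + 2*a))
o(-139) - 1*(-13022) = (-139)**2*(2 - 139) - 1*(-13022) = 19321*(-137) + 13022 = -2646977 + 13022 = -2633955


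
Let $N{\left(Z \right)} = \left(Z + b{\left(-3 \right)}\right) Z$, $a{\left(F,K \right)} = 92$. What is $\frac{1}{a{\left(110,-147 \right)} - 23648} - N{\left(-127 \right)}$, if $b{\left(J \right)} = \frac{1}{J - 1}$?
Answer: $- \frac{95170657}{5889} \approx -16161.0$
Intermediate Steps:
$b{\left(J \right)} = \frac{1}{-1 + J}$
$N{\left(Z \right)} = Z \left(- \frac{1}{4} + Z\right)$ ($N{\left(Z \right)} = \left(Z + \frac{1}{-1 - 3}\right) Z = \left(Z + \frac{1}{-4}\right) Z = \left(Z - \frac{1}{4}\right) Z = \left(- \frac{1}{4} + Z\right) Z = Z \left(- \frac{1}{4} + Z\right)$)
$\frac{1}{a{\left(110,-147 \right)} - 23648} - N{\left(-127 \right)} = \frac{1}{92 - 23648} - - 127 \left(- \frac{1}{4} - 127\right) = \frac{1}{-23556} - \left(-127\right) \left(- \frac{509}{4}\right) = - \frac{1}{23556} - \frac{64643}{4} = - \frac{95170657}{5889}$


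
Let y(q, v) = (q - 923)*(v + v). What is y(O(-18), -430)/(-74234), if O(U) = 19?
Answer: -388720/37117 ≈ -10.473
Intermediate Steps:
y(q, v) = 2*v*(-923 + q) (y(q, v) = (-923 + q)*(2*v) = 2*v*(-923 + q))
y(O(-18), -430)/(-74234) = (2*(-430)*(-923 + 19))/(-74234) = (2*(-430)*(-904))*(-1/74234) = 777440*(-1/74234) = -388720/37117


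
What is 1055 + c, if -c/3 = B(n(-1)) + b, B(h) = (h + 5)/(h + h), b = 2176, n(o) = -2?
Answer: -21883/4 ≈ -5470.8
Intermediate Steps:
B(h) = (5 + h)/(2*h) (B(h) = (5 + h)/((2*h)) = (5 + h)*(1/(2*h)) = (5 + h)/(2*h))
c = -26103/4 (c = -3*((½)*(5 - 2)/(-2) + 2176) = -3*((½)*(-½)*3 + 2176) = -3*(-¾ + 2176) = -3*8701/4 = -26103/4 ≈ -6525.8)
1055 + c = 1055 - 26103/4 = -21883/4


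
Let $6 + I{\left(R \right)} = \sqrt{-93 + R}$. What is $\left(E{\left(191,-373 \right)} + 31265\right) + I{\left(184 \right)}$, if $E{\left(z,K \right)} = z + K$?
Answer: $31077 + \sqrt{91} \approx 31087.0$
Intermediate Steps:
$E{\left(z,K \right)} = K + z$
$I{\left(R \right)} = -6 + \sqrt{-93 + R}$
$\left(E{\left(191,-373 \right)} + 31265\right) + I{\left(184 \right)} = \left(\left(-373 + 191\right) + 31265\right) - \left(6 - \sqrt{-93 + 184}\right) = \left(-182 + 31265\right) - \left(6 - \sqrt{91}\right) = 31083 - \left(6 - \sqrt{91}\right) = 31077 + \sqrt{91}$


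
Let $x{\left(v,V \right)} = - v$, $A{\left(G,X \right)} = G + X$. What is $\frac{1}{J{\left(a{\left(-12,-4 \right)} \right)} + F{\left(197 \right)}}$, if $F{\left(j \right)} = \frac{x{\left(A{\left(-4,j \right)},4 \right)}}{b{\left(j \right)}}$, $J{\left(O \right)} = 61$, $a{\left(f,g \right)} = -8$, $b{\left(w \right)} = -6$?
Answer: $\frac{6}{559} \approx 0.010733$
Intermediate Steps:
$F{\left(j \right)} = - \frac{2}{3} + \frac{j}{6}$ ($F{\left(j \right)} = \frac{\left(-1\right) \left(-4 + j\right)}{-6} = \left(4 - j\right) \left(- \frac{1}{6}\right) = - \frac{2}{3} + \frac{j}{6}$)
$\frac{1}{J{\left(a{\left(-12,-4 \right)} \right)} + F{\left(197 \right)}} = \frac{1}{61 + \left(- \frac{2}{3} + \frac{1}{6} \cdot 197\right)} = \frac{1}{61 + \left(- \frac{2}{3} + \frac{197}{6}\right)} = \frac{1}{61 + \frac{193}{6}} = \frac{1}{\frac{559}{6}} = \frac{6}{559}$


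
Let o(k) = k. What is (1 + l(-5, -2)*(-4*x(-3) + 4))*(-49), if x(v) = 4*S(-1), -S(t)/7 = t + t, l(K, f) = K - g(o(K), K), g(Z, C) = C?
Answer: -49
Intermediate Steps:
l(K, f) = 0 (l(K, f) = K - K = 0)
S(t) = -14*t (S(t) = -7*(t + t) = -14*t)
x(v) = 56 (x(v) = 4*(-14*(-1)) = 4*14 = 56)
(1 + l(-5, -2)*(-4*x(-3) + 4))*(-49) = (1 + 0*(-4*56 + 4))*(-49) = (1 + 0*(-224 + 4))*(-49) = (1 + 0*(-220))*(-49) = (1 + 0)*(-49) = 1*(-49) = -49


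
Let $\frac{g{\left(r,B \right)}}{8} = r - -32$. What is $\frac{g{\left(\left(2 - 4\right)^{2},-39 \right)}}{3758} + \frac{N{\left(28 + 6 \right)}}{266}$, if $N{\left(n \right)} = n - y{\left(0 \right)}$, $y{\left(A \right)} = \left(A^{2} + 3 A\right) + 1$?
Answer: $\frac{100311}{499814} \approx 0.2007$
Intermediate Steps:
$g{\left(r,B \right)} = 256 + 8 r$ ($g{\left(r,B \right)} = 8 \left(r - -32\right) = 8 \left(r + 32\right) = 8 \left(32 + r\right) = 256 + 8 r$)
$y{\left(A \right)} = 1 + A^{2} + 3 A$
$N{\left(n \right)} = -1 + n$ ($N{\left(n \right)} = n - \left(1 + 0^{2} + 3 \cdot 0\right) = n - \left(1 + 0 + 0\right) = n - 1 = -1 + n$)
$\frac{g{\left(\left(2 - 4\right)^{2},-39 \right)}}{3758} + \frac{N{\left(28 + 6 \right)}}{266} = \frac{256 + 8 \left(2 - 4\right)^{2}}{3758} + \frac{-1 + \left(28 + 6\right)}{266} = \left(256 + 8 \left(-2\right)^{2}\right) \frac{1}{3758} + \left(-1 + 34\right) \frac{1}{266} = \left(256 + 8 \cdot 4\right) \frac{1}{3758} + 33 \cdot \frac{1}{266} = \left(256 + 32\right) \frac{1}{3758} + \frac{33}{266} = 288 \cdot \frac{1}{3758} + \frac{33}{266} = \frac{144}{1879} + \frac{33}{266} = \frac{100311}{499814}$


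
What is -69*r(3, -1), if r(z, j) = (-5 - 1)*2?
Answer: 828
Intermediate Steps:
r(z, j) = -12 (r(z, j) = -6*2 = -12)
-69*r(3, -1) = -69*(-12) = 828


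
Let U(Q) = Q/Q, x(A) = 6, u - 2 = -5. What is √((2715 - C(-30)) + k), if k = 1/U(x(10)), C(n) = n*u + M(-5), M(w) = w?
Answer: √2631 ≈ 51.293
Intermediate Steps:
u = -3 (u = 2 - 5 = -3)
C(n) = -5 - 3*n (C(n) = n*(-3) - 5 = -3*n - 5 = -5 - 3*n)
U(Q) = 1
k = 1 (k = 1/1 = 1)
√((2715 - C(-30)) + k) = √((2715 - (-5 - 3*(-30))) + 1) = √((2715 - (-5 + 90)) + 1) = √((2715 - 1*85) + 1) = √((2715 - 85) + 1) = √(2630 + 1) = √2631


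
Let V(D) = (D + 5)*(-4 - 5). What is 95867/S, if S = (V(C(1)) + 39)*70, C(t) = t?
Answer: -95867/1050 ≈ -91.302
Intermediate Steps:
V(D) = -45 - 9*D (V(D) = (5 + D)*(-9) = -45 - 9*D)
S = -1050 (S = ((-45 - 9*1) + 39)*70 = ((-45 - 9) + 39)*70 = (-54 + 39)*70 = -15*70 = -1050)
95867/S = 95867/(-1050) = 95867*(-1/1050) = -95867/1050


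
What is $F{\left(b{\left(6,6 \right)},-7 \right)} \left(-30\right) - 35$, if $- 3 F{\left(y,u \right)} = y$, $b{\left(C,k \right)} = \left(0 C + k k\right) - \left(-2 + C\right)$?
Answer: $285$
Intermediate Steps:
$b{\left(C,k \right)} = 2 + k^{2} - C$ ($b{\left(C,k \right)} = \left(0 + k^{2}\right) - \left(-2 + C\right) = k^{2} - \left(-2 + C\right) = 2 + k^{2} - C$)
$F{\left(y,u \right)} = - \frac{y}{3}$
$F{\left(b{\left(6,6 \right)},-7 \right)} \left(-30\right) - 35 = - \frac{2 + 6^{2} - 6}{3} \left(-30\right) - 35 = - \frac{2 + 36 - 6}{3} \left(-30\right) - 35 = \left(- \frac{1}{3}\right) 32 \left(-30\right) - 35 = \left(- \frac{32}{3}\right) \left(-30\right) - 35 = 320 - 35 = 285$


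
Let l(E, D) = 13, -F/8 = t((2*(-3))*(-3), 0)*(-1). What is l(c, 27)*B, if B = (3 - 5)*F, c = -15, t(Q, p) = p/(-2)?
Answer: 0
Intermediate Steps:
t(Q, p) = -p/2 (t(Q, p) = p*(-½) = -p/2)
F = 0 (F = -8*(-½*0)*(-1) = -0*(-1) = -8*0 = 0)
B = 0 (B = (3 - 5)*0 = -2*0 = 0)
l(c, 27)*B = 13*0 = 0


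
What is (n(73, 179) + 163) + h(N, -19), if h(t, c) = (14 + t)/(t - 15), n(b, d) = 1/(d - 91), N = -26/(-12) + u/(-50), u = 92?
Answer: 31384233/193688 ≈ 162.03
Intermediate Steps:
N = 49/150 (N = -26/(-12) + 92/(-50) = -26*(-1/12) + 92*(-1/50) = 13/6 - 46/25 = 49/150 ≈ 0.32667)
n(b, d) = 1/(-91 + d)
h(t, c) = (14 + t)/(-15 + t)
(n(73, 179) + 163) + h(N, -19) = (1/(-91 + 179) + 163) + (14 + 49/150)/(-15 + 49/150) = (1/88 + 163) + (2149/150)/(-2201/150) = (1/88 + 163) - 150/2201*2149/150 = 14345/88 - 2149/2201 = 31384233/193688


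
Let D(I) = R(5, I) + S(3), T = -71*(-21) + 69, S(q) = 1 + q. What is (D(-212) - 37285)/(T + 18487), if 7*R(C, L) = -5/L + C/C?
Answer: -7903541/4249964 ≈ -1.8597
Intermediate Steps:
R(C, L) = 1/7 - 5/(7*L) (R(C, L) = (-5/L + C/C)/7 = (-5/L + 1)/7 = (1 - 5/L)/7 = 1/7 - 5/(7*L))
T = 1560 (T = 1491 + 69 = 1560)
D(I) = 4 + (-5 + I)/(7*I) (D(I) = (-5 + I)/(7*I) + (1 + 3) = (-5 + I)/(7*I) + 4 = 4 + (-5 + I)/(7*I))
(D(-212) - 37285)/(T + 18487) = ((1/7)*(-5 + 29*(-212))/(-212) - 37285)/(1560 + 18487) = ((1/7)*(-1/212)*(-5 - 6148) - 37285)/20047 = ((1/7)*(-1/212)*(-6153) - 37285)*(1/20047) = (879/212 - 37285)*(1/20047) = -7903541/212*1/20047 = -7903541/4249964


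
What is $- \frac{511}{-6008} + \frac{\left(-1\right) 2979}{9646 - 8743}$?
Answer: $- \frac{5812133}{1808408} \approx -3.214$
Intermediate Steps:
$- \frac{511}{-6008} + \frac{\left(-1\right) 2979}{9646 - 8743} = \left(-511\right) \left(- \frac{1}{6008}\right) - \frac{2979}{9646 - 8743} = \frac{511}{6008} - \frac{2979}{903} = \frac{511}{6008} - \frac{993}{301} = - \frac{5812133}{1808408}$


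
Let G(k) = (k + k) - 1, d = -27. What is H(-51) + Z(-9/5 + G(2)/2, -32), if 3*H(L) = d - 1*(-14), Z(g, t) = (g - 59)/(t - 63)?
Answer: -10571/2850 ≈ -3.7091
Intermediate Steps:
G(k) = -1 + 2*k (G(k) = 2*k - 1 = -1 + 2*k)
Z(g, t) = (-59 + g)/(-63 + t)
H(L) = -13/3 (H(L) = (-27 - 1*(-14))/3 = (-27 + 14)/3 = (⅓)*(-13) = -13/3)
H(-51) + Z(-9/5 + G(2)/2, -32) = -13/3 + (-59 + (-9/5 + (-1 + 2*2)/2))/(-63 - 32) = -13/3 + (-59 + (-9*⅕ + (-1 + 4)*(½)))/(-95) = -13/3 - (-59 + (-9/5 + 3*(½)))/95 = -13/3 - (-59 + (-9/5 + 3/2))/95 = -13/3 - (-59 - 3/10)/95 = -13/3 - 1/95*(-593/10) = -13/3 + 593/950 = -10571/2850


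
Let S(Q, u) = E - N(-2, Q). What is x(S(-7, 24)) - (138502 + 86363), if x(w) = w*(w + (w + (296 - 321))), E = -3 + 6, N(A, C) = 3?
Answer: -224865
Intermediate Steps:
E = 3
S(Q, u) = 0 (S(Q, u) = 3 - 1*3 = 3 - 3 = 0)
x(w) = w*(-25 + 2*w) (x(w) = w*(w + (w - 25)) = w*(w + (-25 + w)) = w*(-25 + 2*w))
x(S(-7, 24)) - (138502 + 86363) = 0*(-25 + 2*0) - (138502 + 86363) = 0*(-25 + 0) - 1*224865 = 0*(-25) - 224865 = 0 - 224865 = -224865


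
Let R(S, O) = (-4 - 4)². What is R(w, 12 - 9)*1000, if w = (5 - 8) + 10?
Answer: 64000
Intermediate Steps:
w = 7 (w = -3 + 10 = 7)
R(S, O) = 64 (R(S, O) = (-8)² = 64)
R(w, 12 - 9)*1000 = 64*1000 = 64000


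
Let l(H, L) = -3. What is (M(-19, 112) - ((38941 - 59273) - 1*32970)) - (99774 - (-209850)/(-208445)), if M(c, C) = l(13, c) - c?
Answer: -1936662214/41689 ≈ -46455.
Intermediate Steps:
M(c, C) = -3 - c
(M(-19, 112) - ((38941 - 59273) - 1*32970)) - (99774 - (-209850)/(-208445)) = ((-3 - 1*(-19)) - ((38941 - 59273) - 1*32970)) - (99774 - (-209850)/(-208445)) = ((-3 + 19) - (-20332 - 32970)) - (99774 - (-209850)*(-1)/208445) = (16 - 1*(-53302)) - (99774 - 1*41970/41689) = (16 + 53302) - (99774 - 41970/41689) = 53318 - 1*4159436316/41689 = 53318 - 4159436316/41689 = -1936662214/41689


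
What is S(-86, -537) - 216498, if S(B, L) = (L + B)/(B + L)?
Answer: -216497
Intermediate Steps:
S(B, L) = 1 (S(B, L) = (B + L)/(B + L) = 1)
S(-86, -537) - 216498 = 1 - 216498 = -216497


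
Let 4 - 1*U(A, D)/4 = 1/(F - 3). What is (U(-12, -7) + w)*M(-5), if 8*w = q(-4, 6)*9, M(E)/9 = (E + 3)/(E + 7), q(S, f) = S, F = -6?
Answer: -215/2 ≈ -107.50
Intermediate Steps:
M(E) = 9*(3 + E)/(7 + E) (M(E) = 9*((E + 3)/(E + 7)) = 9*((3 + E)/(7 + E)) = 9*(3 + E)/(7 + E))
w = -9/2 (w = (-4*9)/8 = (⅛)*(-36) = -9/2 ≈ -4.5000)
U(A, D) = 148/9 (U(A, D) = 16 - 4/(-6 - 3) = 16 - 4/(-9) = 16 - 4*(-⅑) = 16 + 4/9 = 148/9)
(U(-12, -7) + w)*M(-5) = (148/9 - 9/2)*(9*(3 - 5)/(7 - 5)) = 215*(9*(-2)/2)/18 = 215*(9*(½)*(-2))/18 = (215/18)*(-9) = -215/2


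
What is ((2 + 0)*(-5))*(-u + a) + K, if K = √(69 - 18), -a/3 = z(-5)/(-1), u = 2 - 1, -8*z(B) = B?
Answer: -35/4 + √51 ≈ -1.6086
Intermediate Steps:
z(B) = -B/8
u = 1
a = 15/8 (a = -3*(-⅛*(-5))/(-1) = -15*(-1)/8 = -3*(-5/8) = 15/8 ≈ 1.8750)
K = √51 ≈ 7.1414
((2 + 0)*(-5))*(-u + a) + K = ((2 + 0)*(-5))*(-1*1 + 15/8) + √51 = (2*(-5))*(-1 + 15/8) + √51 = -10*7/8 + √51 = -35/4 + √51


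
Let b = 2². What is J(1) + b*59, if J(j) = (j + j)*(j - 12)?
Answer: 214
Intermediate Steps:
b = 4
J(j) = 2*j*(-12 + j) (J(j) = (2*j)*(-12 + j) = 2*j*(-12 + j))
J(1) + b*59 = 2*1*(-12 + 1) + 4*59 = 2*1*(-11) + 236 = -22 + 236 = 214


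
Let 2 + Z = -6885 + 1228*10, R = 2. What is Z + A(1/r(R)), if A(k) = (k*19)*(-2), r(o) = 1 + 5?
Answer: 16160/3 ≈ 5386.7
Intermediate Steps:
r(o) = 6
Z = 5393 (Z = -2 + (-6885 + 1228*10) = -2 + (-6885 + 12280) = -2 + 5395 = 5393)
A(k) = -38*k (A(k) = (19*k)*(-2) = -38*k)
Z + A(1/r(R)) = 5393 - 38/6 = 5393 - 38*1/6 = 5393 - 19/3 = 16160/3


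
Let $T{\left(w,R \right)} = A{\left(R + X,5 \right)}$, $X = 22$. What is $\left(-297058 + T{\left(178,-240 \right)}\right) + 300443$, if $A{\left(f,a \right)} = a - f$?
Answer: $3608$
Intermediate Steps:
$T{\left(w,R \right)} = -17 - R$ ($T{\left(w,R \right)} = 5 - \left(R + 22\right) = 5 - \left(22 + R\right) = -17 - R$)
$\left(-297058 + T{\left(178,-240 \right)}\right) + 300443 = \left(-297058 - -223\right) + 300443 = \left(-297058 + \left(-17 + 240\right)\right) + 300443 = \left(-297058 + 223\right) + 300443 = -296835 + 300443 = 3608$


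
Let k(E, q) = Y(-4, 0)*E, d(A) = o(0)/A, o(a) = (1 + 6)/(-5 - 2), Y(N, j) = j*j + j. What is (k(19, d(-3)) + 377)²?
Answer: 142129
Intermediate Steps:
Y(N, j) = j + j² (Y(N, j) = j² + j = j + j²)
o(a) = -1 (o(a) = 7/(-7) = 7*(-⅐) = -1)
d(A) = -1/A
k(E, q) = 0 (k(E, q) = (0*(1 + 0))*E = (0*1)*E = 0*E = 0)
(k(19, d(-3)) + 377)² = (0 + 377)² = 377² = 142129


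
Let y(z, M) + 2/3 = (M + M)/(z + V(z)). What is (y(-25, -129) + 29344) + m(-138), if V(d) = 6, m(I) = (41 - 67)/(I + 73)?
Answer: 8366834/285 ≈ 29357.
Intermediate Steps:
m(I) = -26/(73 + I)
y(z, M) = -⅔ + 2*M/(6 + z) (y(z, M) = -⅔ + (M + M)/(z + 6) = -⅔ + (2*M)/(6 + z) = -⅔ + 2*M/(6 + z))
(y(-25, -129) + 29344) + m(-138) = (2*(-6 - 1*(-25) + 3*(-129))/(3*(6 - 25)) + 29344) - 26/(73 - 138) = ((⅔)*(-6 + 25 - 387)/(-19) + 29344) - 26/(-65) = ((⅔)*(-1/19)*(-368) + 29344) - 26*(-1/65) = (736/57 + 29344) + ⅖ = 1673344/57 + ⅖ = 8366834/285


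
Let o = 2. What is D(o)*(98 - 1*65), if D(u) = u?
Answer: 66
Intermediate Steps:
D(o)*(98 - 1*65) = 2*(98 - 1*65) = 2*(98 - 65) = 2*33 = 66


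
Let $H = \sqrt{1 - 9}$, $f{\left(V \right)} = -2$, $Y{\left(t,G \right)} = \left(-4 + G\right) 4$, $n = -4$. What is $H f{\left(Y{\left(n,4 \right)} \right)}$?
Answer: $- 4 i \sqrt{2} \approx - 5.6569 i$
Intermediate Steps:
$Y{\left(t,G \right)} = -16 + 4 G$
$H = 2 i \sqrt{2}$ ($H = \sqrt{-8} = 2 i \sqrt{2} \approx 2.8284 i$)
$H f{\left(Y{\left(n,4 \right)} \right)} = 2 i \sqrt{2} \left(-2\right) = - 4 i \sqrt{2}$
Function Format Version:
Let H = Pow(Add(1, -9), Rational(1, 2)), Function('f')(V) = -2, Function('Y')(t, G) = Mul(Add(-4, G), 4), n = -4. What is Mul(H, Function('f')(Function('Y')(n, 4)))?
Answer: Mul(-4, I, Pow(2, Rational(1, 2))) ≈ Mul(-5.6569, I)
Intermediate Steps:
Function('Y')(t, G) = Add(-16, Mul(4, G))
H = Mul(2, I, Pow(2, Rational(1, 2))) (H = Pow(-8, Rational(1, 2)) = Mul(2, I, Pow(2, Rational(1, 2))) ≈ Mul(2.8284, I))
Mul(H, Function('f')(Function('Y')(n, 4))) = Mul(Mul(2, I, Pow(2, Rational(1, 2))), -2) = Mul(-4, I, Pow(2, Rational(1, 2)))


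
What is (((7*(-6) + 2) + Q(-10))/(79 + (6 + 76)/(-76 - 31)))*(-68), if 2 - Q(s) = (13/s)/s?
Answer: 6935847/209275 ≈ 33.142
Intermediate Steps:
Q(s) = 2 - 13/s² (Q(s) = 2 - 13/s/s = 2 - 13/s²)
(((7*(-6) + 2) + Q(-10))/(79 + (6 + 76)/(-76 - 31)))*(-68) = (((7*(-6) + 2) + (2 - 13/(-10)²))/(79 + (6 + 76)/(-76 - 31)))*(-68) = (((-42 + 2) + (2 - 13*1/100))/(79 + 82/(-107)))*(-68) = ((-40 + (2 - 13/100))/(79 + 82*(-1/107)))*(-68) = ((-40 + 187/100)/(79 - 82/107))*(-68) = -3813/(100*8371/107)*(-68) = -3813/100*107/8371*(-68) = -407991/837100*(-68) = 6935847/209275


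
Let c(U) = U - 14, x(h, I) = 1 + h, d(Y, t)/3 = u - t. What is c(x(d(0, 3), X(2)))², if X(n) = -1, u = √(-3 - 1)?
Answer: 448 - 264*I ≈ 448.0 - 264.0*I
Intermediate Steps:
u = 2*I (u = √(-4) = 2*I ≈ 2.0*I)
d(Y, t) = -3*t + 6*I (d(Y, t) = 3*(2*I - t) = 3*(-t + 2*I) = -3*t + 6*I)
c(U) = -14 + U
c(x(d(0, 3), X(2)))² = (-14 + (1 + (-3*3 + 6*I)))² = (-14 + (1 + (-9 + 6*I)))² = (-14 + (-8 + 6*I))² = (-22 + 6*I)²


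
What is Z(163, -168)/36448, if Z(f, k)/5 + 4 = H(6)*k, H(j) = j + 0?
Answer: -1265/9112 ≈ -0.13883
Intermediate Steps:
H(j) = j
Z(f, k) = -20 + 30*k (Z(f, k) = -20 + 5*(6*k) = -20 + 30*k)
Z(163, -168)/36448 = (-20 + 30*(-168))/36448 = (-20 - 5040)*(1/36448) = -5060*1/36448 = -1265/9112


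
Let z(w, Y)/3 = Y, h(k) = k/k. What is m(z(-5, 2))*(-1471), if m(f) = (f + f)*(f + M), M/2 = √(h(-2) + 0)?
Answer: -141216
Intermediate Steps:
h(k) = 1
z(w, Y) = 3*Y
M = 2 (M = 2*√(1 + 0) = 2*√1 = 2*1 = 2)
m(f) = 2*f*(2 + f) (m(f) = (f + f)*(f + 2) = (2*f)*(2 + f) = 2*f*(2 + f))
m(z(-5, 2))*(-1471) = (2*(3*2)*(2 + 3*2))*(-1471) = (2*6*(2 + 6))*(-1471) = (2*6*8)*(-1471) = 96*(-1471) = -141216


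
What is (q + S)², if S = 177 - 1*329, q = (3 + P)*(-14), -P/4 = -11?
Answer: 656100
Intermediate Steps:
P = 44 (P = -4*(-11) = 44)
q = -658 (q = (3 + 44)*(-14) = 47*(-14) = -658)
S = -152 (S = 177 - 329 = -152)
(q + S)² = (-658 - 152)² = (-810)² = 656100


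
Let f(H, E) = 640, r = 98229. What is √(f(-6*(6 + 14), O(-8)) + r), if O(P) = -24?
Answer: √98869 ≈ 314.43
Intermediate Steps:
√(f(-6*(6 + 14), O(-8)) + r) = √(640 + 98229) = √98869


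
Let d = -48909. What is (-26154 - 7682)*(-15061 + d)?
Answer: 2164488920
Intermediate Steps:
(-26154 - 7682)*(-15061 + d) = (-26154 - 7682)*(-15061 - 48909) = -33836*(-63970) = 2164488920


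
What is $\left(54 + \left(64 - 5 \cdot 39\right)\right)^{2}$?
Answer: $5929$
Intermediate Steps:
$\left(54 + \left(64 - 5 \cdot 39\right)\right)^{2} = \left(54 + \left(64 - 195\right)\right)^{2} = \left(54 - 131\right)^{2} = \left(-77\right)^{2} = 5929$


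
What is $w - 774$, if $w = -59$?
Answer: $-833$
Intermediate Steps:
$w - 774 = -59 - 774 = -833$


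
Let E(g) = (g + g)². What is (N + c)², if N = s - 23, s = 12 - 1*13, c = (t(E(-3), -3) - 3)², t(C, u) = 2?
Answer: 529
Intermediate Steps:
E(g) = 4*g² (E(g) = (2*g)² = 4*g²)
c = 1 (c = (2 - 3)² = (-1)² = 1)
s = -1 (s = 12 - 13 = -1)
N = -24 (N = -1 - 23 = -24)
(N + c)² = (-24 + 1)² = (-23)² = 529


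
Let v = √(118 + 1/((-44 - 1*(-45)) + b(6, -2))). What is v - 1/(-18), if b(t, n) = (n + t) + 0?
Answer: 1/18 + √2955/5 ≈ 10.928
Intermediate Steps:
b(t, n) = n + t
v = √2955/5 (v = √(118 + 1/((-44 - 1*(-45)) + (-2 + 6))) = √(118 + 1/((-44 + 45) + 4)) = √(118 + 1/(1 + 4)) = √(118 + 1/5) = √(118 + ⅕) = √(591/5) = √2955/5 ≈ 10.872)
v - 1/(-18) = √2955/5 - 1/(-18) = √2955/5 - 1*(-1/18) = √2955/5 + 1/18 = 1/18 + √2955/5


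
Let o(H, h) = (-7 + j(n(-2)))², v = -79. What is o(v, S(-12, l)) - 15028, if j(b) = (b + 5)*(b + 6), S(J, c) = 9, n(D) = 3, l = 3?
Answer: -10803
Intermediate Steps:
j(b) = (5 + b)*(6 + b)
o(H, h) = 4225 (o(H, h) = (-7 + (30 + 3² + 11*3))² = (-7 + (30 + 9 + 33))² = (-7 + 72)² = 65² = 4225)
o(v, S(-12, l)) - 15028 = 4225 - 15028 = -10803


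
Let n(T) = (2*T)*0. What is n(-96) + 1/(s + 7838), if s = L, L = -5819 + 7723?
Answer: 1/9742 ≈ 0.00010265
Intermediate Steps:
L = 1904
s = 1904
n(T) = 0
n(-96) + 1/(s + 7838) = 0 + 1/(1904 + 7838) = 0 + 1/9742 = 1/9742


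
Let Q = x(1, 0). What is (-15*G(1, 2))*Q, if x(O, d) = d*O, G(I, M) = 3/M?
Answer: 0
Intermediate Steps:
x(O, d) = O*d
Q = 0 (Q = 1*0 = 0)
(-15*G(1, 2))*Q = -45/2*0 = 0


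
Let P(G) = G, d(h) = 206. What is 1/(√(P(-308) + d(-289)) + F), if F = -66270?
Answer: -11045/731952167 - I*√102/4391713002 ≈ -1.509e-5 - 2.2997e-9*I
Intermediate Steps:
1/(√(P(-308) + d(-289)) + F) = 1/(√(-308 + 206) - 66270) = 1/(√(-102) - 66270) = 1/(I*√102 - 66270) = 1/(-66270 + I*√102)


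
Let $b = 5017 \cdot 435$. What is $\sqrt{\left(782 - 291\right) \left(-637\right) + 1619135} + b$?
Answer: $2182395 + 432 \sqrt{7} \approx 2.1835 \cdot 10^{6}$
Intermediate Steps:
$b = 2182395$
$\sqrt{\left(782 - 291\right) \left(-637\right) + 1619135} + b = \sqrt{\left(782 - 291\right) \left(-637\right) + 1619135} + 2182395 = \sqrt{491 \left(-637\right) + 1619135} + 2182395 = \sqrt{-312767 + 1619135} + 2182395 = \sqrt{1306368} + 2182395 = 432 \sqrt{7} + 2182395 = 2182395 + 432 \sqrt{7}$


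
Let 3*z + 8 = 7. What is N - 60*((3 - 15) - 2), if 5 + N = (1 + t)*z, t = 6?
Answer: 2498/3 ≈ 832.67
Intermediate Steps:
z = -1/3 (z = -8/3 + (1/3)*7 = -8/3 + 7/3 = -1/3 ≈ -0.33333)
N = -22/3 (N = -5 + (1 + 6)*(-1/3) = -5 + 7*(-1/3) = -5 - 7/3 = -22/3 ≈ -7.3333)
N - 60*((3 - 15) - 2) = -22/3 - 60*((3 - 15) - 2) = -22/3 - 60*(-12 - 2) = -22/3 - 60*(-14) = -22/3 + 840 = 2498/3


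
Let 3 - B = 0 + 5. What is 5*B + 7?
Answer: -3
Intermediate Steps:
B = -2 (B = 3 - (0 + 5) = 3 - 1*5 = 3 - 5 = -2)
5*B + 7 = 5*(-2) + 7 = -10 + 7 = -3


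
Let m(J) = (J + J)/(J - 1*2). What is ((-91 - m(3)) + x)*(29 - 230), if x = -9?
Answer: 21306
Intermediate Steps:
m(J) = 2*J/(-2 + J) (m(J) = (2*J)/(J - 2) = (2*J)/(-2 + J) = 2*J/(-2 + J))
((-91 - m(3)) + x)*(29 - 230) = ((-91 - 2*3/(-2 + 3)) - 9)*(29 - 230) = ((-91 - 2*3/1) - 9)*(-201) = ((-91 - 2*3) - 9)*(-201) = ((-91 - 1*6) - 9)*(-201) = ((-91 - 6) - 9)*(-201) = (-97 - 9)*(-201) = -106*(-201) = 21306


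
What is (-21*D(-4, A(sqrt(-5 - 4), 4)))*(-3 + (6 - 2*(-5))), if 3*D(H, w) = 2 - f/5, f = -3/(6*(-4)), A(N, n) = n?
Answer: -7189/40 ≈ -179.73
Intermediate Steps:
f = 1/8 (f = -3/(-24) = -3*(-1/24) = 1/8 ≈ 0.12500)
D(H, w) = 79/120 (D(H, w) = (2 - 1/(8*5))/3 = (2 - 1*1/40)/3 = (2 - 1/40)/3 = (1/3)*(79/40) = 79/120)
(-21*D(-4, A(sqrt(-5 - 4), 4)))*(-3 + (6 - 2*(-5))) = (-21*79/120)*(-3 + (6 - 2*(-5))) = -553*(-3 + (6 + 10))/40 = -553*(-3 + 16)/40 = -553/40*13 = -7189/40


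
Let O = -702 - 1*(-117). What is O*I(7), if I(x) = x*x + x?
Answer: -32760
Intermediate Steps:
I(x) = x + x**2 (I(x) = x**2 + x = x + x**2)
O = -585 (O = -702 + 117 = -585)
O*I(7) = -4095*(1 + 7) = -4095*8 = -585*56 = -32760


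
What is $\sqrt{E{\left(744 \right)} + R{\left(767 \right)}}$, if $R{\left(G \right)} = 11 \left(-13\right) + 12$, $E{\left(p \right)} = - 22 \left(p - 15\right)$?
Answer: $i \sqrt{16169} \approx 127.16 i$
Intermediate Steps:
$E{\left(p \right)} = 330 - 22 p$ ($E{\left(p \right)} = - 22 \left(-15 + p\right) = 330 - 22 p$)
$R{\left(G \right)} = -131$ ($R{\left(G \right)} = -143 + 12 = -131$)
$\sqrt{E{\left(744 \right)} + R{\left(767 \right)}} = \sqrt{\left(330 - 16368\right) - 131} = \sqrt{-16038 - 131} = \sqrt{-16169} = i \sqrt{16169}$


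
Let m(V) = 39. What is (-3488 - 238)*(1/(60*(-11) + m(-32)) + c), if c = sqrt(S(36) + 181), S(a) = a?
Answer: 6 - 3726*sqrt(217) ≈ -54881.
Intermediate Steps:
c = sqrt(217) (c = sqrt(36 + 181) = sqrt(217) ≈ 14.731)
(-3488 - 238)*(1/(60*(-11) + m(-32)) + c) = (-3488 - 238)*(1/(60*(-11) + 39) + sqrt(217)) = -3726*(1/(-660 + 39) + sqrt(217)) = -3726*(1/(-621) + sqrt(217)) = -3726*(-1/621 + sqrt(217)) = 6 - 3726*sqrt(217)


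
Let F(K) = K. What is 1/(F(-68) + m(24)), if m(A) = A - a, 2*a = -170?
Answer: 1/41 ≈ 0.024390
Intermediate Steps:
a = -85 (a = (1/2)*(-170) = -85)
m(A) = 85 + A (m(A) = A - 1*(-85) = A + 85 = 85 + A)
1/(F(-68) + m(24)) = 1/(-68 + (85 + 24)) = 1/(-68 + 109) = 1/41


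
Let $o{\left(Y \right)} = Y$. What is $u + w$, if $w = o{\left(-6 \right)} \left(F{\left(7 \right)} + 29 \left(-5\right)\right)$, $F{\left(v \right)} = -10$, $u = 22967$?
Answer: $23897$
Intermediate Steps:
$w = 930$ ($w = - 6 \left(-10 + 29 \left(-5\right)\right) = - 6 \left(-10 - 145\right) = \left(-6\right) \left(-155\right) = 930$)
$u + w = 22967 + 930 = 23897$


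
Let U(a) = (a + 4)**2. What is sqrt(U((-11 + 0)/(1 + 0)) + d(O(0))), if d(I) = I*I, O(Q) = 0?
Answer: 7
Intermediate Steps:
d(I) = I**2
U(a) = (4 + a)**2
sqrt(U((-11 + 0)/(1 + 0)) + d(O(0))) = sqrt((4 + (-11 + 0)/(1 + 0))**2 + 0**2) = sqrt((4 - 11/1)**2 + 0) = sqrt((4 - 11*1)**2 + 0) = sqrt((4 - 11)**2 + 0) = sqrt((-7)**2 + 0) = sqrt(49 + 0) = sqrt(49) = 7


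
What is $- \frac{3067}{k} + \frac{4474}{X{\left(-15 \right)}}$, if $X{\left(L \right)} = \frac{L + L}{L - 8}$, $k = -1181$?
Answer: $\frac{60809636}{17715} \approx 3432.7$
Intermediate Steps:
$X{\left(L \right)} = \frac{2 L}{-8 + L}$
$- \frac{3067}{k} + \frac{4474}{X{\left(-15 \right)}} = - \frac{3067}{-1181} + \frac{4474}{2 \left(-15\right) \frac{1}{-8 - 15}} = \left(-3067\right) \left(- \frac{1}{1181}\right) + \frac{4474}{2 \left(-15\right) \frac{1}{-23}} = \frac{3067}{1181} + \frac{4474}{2 \left(-15\right) \left(- \frac{1}{23}\right)} = \frac{3067}{1181} + \frac{4474}{\frac{30}{23}} = \frac{3067}{1181} + 4474 \cdot \frac{23}{30} = \frac{3067}{1181} + \frac{51451}{15} = \frac{60809636}{17715}$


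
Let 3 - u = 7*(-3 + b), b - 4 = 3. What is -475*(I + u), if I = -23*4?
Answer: 55575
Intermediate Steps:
I = -92
b = 7 (b = 4 + 3 = 7)
u = -25 (u = 3 - 7*(-3 + 7) = 3 - 7*4 = 3 - 1*28 = 3 - 28 = -25)
-475*(I + u) = -475*(-92 - 25) = -475*(-117) = 55575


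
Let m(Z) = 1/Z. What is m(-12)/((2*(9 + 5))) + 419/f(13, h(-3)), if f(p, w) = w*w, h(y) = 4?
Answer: 4399/168 ≈ 26.185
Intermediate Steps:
f(p, w) = w²
m(-12)/((2*(9 + 5))) + 419/f(13, h(-3)) = 1/((-12)*((2*(9 + 5)))) + 419/(4²) = -1/(12*(2*14)) + 419/16 = -1/12/28 + 419*(1/16) = -1/12*1/28 + 419/16 = -1/336 + 419/16 = 4399/168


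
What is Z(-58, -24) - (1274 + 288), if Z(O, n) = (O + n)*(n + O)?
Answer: 5162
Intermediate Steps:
Z(O, n) = (O + n)² (Z(O, n) = (O + n)*(O + n) = (O + n)²)
Z(-58, -24) - (1274 + 288) = (-58 - 24)² - (1274 + 288) = (-82)² - 1*1562 = 6724 - 1562 = 5162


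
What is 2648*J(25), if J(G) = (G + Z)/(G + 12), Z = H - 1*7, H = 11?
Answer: 76792/37 ≈ 2075.5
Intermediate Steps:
Z = 4 (Z = 11 - 1*7 = 11 - 7 = 4)
J(G) = (4 + G)/(12 + G) (J(G) = (G + 4)/(G + 12) = (4 + G)/(12 + G))
2648*J(25) = 2648*((4 + 25)/(12 + 25)) = 2648*(29/37) = 76792/37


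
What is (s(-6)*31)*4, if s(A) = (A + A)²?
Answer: 17856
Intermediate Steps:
s(A) = 4*A² (s(A) = (2*A)² = 4*A²)
(s(-6)*31)*4 = ((4*(-6)²)*31)*4 = ((4*36)*31)*4 = (144*31)*4 = 4464*4 = 17856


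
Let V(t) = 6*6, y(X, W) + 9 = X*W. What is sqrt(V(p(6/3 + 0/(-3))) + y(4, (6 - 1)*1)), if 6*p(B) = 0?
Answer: sqrt(47) ≈ 6.8557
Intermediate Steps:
p(B) = 0 (p(B) = (1/6)*0 = 0)
y(X, W) = -9 + W*X (y(X, W) = -9 + X*W = -9 + W*X)
V(t) = 36
sqrt(V(p(6/3 + 0/(-3))) + y(4, (6 - 1)*1)) = sqrt(36 + (-9 + ((6 - 1)*1)*4)) = sqrt(36 + (-9 + (5*1)*4)) = sqrt(36 + (-9 + 5*4)) = sqrt(36 + (-9 + 20)) = sqrt(36 + 11) = sqrt(47)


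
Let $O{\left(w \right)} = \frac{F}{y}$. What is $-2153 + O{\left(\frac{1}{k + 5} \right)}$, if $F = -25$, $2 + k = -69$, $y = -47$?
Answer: $- \frac{101166}{47} \approx -2152.5$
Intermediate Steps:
$k = -71$ ($k = -2 - 69 = -71$)
$O{\left(w \right)} = \frac{25}{47}$ ($O{\left(w \right)} = - \frac{25}{-47} = \left(-25\right) \left(- \frac{1}{47}\right) = \frac{25}{47}$)
$-2153 + O{\left(\frac{1}{k + 5} \right)} = -2153 + \frac{25}{47} = - \frac{101166}{47}$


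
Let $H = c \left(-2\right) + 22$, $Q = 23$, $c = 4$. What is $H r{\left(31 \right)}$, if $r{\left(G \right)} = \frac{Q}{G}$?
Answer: $\frac{322}{31} \approx 10.387$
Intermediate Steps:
$H = 14$ ($H = 4 \left(-2\right) + 22 = -8 + 22 = 14$)
$r{\left(G \right)} = \frac{23}{G}$
$H r{\left(31 \right)} = 14 \cdot \frac{23}{31} = \frac{322}{31}$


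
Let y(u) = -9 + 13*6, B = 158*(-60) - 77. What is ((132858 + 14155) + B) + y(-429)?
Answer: 137525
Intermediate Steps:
B = -9557 (B = -9480 - 77 = -9557)
y(u) = 69 (y(u) = -9 + 78 = 69)
((132858 + 14155) + B) + y(-429) = ((132858 + 14155) - 9557) + 69 = (147013 - 9557) + 69 = 137456 + 69 = 137525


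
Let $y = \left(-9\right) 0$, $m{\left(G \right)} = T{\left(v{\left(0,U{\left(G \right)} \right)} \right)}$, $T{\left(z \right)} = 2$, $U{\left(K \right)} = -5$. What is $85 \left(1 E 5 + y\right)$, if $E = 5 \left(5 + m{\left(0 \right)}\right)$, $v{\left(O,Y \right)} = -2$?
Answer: $14875$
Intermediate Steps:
$m{\left(G \right)} = 2$
$y = 0$
$E = 35$ ($E = 5 \left(5 + 2\right) = 5 \cdot 7 = 35$)
$85 \left(1 E 5 + y\right) = 85 \left(1 \cdot 35 \cdot 5 + 0\right) = 85 \left(35 \cdot 5 + 0\right) = 85 \left(175 + 0\right) = 85 \cdot 175 = 14875$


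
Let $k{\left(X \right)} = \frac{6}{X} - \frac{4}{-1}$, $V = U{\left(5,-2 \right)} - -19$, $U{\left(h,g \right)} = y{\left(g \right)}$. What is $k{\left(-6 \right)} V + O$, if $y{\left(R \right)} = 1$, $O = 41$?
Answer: $101$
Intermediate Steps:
$U{\left(h,g \right)} = 1$
$V = 20$ ($V = 1 - -19 = 1 + 19 = 20$)
$k{\left(X \right)} = 4 + \frac{6}{X}$ ($k{\left(X \right)} = \frac{6}{X} - -4 = \frac{6}{X} + 4 = 4 + \frac{6}{X}$)
$k{\left(-6 \right)} V + O = \left(4 + \frac{6}{-6}\right) 20 + 41 = \left(4 + 6 \left(- \frac{1}{6}\right)\right) 20 + 41 = \left(4 - 1\right) 20 + 41 = 3 \cdot 20 + 41 = 60 + 41 = 101$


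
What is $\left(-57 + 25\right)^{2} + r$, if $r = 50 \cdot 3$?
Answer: $1174$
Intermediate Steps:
$r = 150$
$\left(-57 + 25\right)^{2} + r = \left(-57 + 25\right)^{2} + 150 = \left(-32\right)^{2} + 150 = 1024 + 150 = 1174$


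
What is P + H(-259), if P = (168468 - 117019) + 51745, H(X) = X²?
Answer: 170275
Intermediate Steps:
P = 103194 (P = 51449 + 51745 = 103194)
P + H(-259) = 103194 + (-259)² = 103194 + 67081 = 170275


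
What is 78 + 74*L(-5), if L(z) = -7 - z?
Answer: -70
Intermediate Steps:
78 + 74*L(-5) = 78 + 74*(-7 - 1*(-5)) = 78 + 74*(-7 + 5) = 78 + 74*(-2) = 78 - 148 = -70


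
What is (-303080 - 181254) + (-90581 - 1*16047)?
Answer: -590962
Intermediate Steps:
(-303080 - 181254) + (-90581 - 1*16047) = -484334 + (-90581 - 16047) = -484334 - 106628 = -590962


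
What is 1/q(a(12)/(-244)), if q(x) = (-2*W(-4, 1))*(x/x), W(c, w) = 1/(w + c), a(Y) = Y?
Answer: 3/2 ≈ 1.5000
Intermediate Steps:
W(c, w) = 1/(c + w)
q(x) = ⅔ (q(x) = (-2/(-4 + 1))*(x/x) = -2/(-3)*1 = -2*(-⅓)*1 = (⅔)*1 = ⅔)
1/q(a(12)/(-244)) = 1/(⅔) = 3/2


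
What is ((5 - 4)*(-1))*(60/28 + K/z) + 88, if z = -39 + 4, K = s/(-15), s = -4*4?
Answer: 45091/525 ≈ 85.888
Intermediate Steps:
s = -16
K = 16/15 (K = -16/(-15) = -16*(-1/15) = 16/15 ≈ 1.0667)
z = -35
((5 - 4)*(-1))*(60/28 + K/z) + 88 = ((5 - 4)*(-1))*(60/28 + (16/15)/(-35)) + 88 = (1*(-1))*(60*(1/28) + (16/15)*(-1/35)) + 88 = -(15/7 - 16/525) + 88 = -1*1109/525 + 88 = -1109/525 + 88 = 45091/525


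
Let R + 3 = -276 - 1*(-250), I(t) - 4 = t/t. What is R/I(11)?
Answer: -29/5 ≈ -5.8000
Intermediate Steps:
I(t) = 5 (I(t) = 4 + t/t = 4 + 1 = 5)
R = -29 (R = -3 + (-276 - 1*(-250)) = -3 + (-276 + 250) = -3 - 26 = -29)
R/I(11) = -29/5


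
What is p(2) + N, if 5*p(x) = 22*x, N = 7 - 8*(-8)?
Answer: 399/5 ≈ 79.800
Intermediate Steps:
N = 71 (N = 7 + 64 = 71)
p(x) = 22*x/5 (p(x) = (22*x)/5 = 22*x/5)
p(2) + N = (22/5)*2 + 71 = 44/5 + 71 = 399/5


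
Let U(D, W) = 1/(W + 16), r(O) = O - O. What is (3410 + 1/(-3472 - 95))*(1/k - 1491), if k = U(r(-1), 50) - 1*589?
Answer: -234997041223507/46219997 ≈ -5.0843e+6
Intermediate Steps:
r(O) = 0
U(D, W) = 1/(16 + W)
k = -38873/66 (k = 1/(16 + 50) - 1*589 = 1/66 - 589 = -38873/66 ≈ -588.98)
(3410 + 1/(-3472 - 95))*(1/k - 1491) = (3410 + 1/(-3472 - 95))*(1/(-38873/66) - 1491) = (3410 + 1/(-3567))*(-66/38873 - 1491) = (3410 - 1/3567)*(-57959709/38873) = (12163469/3567)*(-57959709/38873) = -234997041223507/46219997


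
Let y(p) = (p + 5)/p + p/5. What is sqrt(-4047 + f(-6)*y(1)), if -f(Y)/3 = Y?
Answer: I*sqrt(98385)/5 ≈ 62.733*I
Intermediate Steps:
f(Y) = -3*Y
y(p) = p/5 + (5 + p)/p (y(p) = (5 + p)/p + p*(1/5) = (5 + p)/p + p/5 = p/5 + (5 + p)/p)
sqrt(-4047 + f(-6)*y(1)) = sqrt(-4047 + (-3*(-6))*(1 + 5/1 + (1/5)*1)) = sqrt(-4047 + 18*(1 + 5*1 + 1/5)) = sqrt(-4047 + 18*(1 + 5 + 1/5)) = sqrt(-4047 + 18*(31/5)) = sqrt(-4047 + 558/5) = sqrt(-19677/5) = I*sqrt(98385)/5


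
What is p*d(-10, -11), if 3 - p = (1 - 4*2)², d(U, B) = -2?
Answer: 92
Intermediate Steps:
p = -46 (p = 3 - (1 - 4*2)² = 3 - (1 - 8)² = 3 - 1*(-7)² = 3 - 1*49 = 3 - 49 = -46)
p*d(-10, -11) = -46*(-2) = 92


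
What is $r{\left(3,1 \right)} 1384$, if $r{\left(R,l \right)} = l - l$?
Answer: $0$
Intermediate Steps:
$r{\left(R,l \right)} = 0$
$r{\left(3,1 \right)} 1384 = 0 \cdot 1384 = 0$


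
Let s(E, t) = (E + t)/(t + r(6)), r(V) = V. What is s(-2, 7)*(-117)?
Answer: -45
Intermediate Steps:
s(E, t) = (E + t)/(6 + t) (s(E, t) = (E + t)/(t + 6) = (E + t)/(6 + t))
s(-2, 7)*(-117) = ((-2 + 7)/(6 + 7))*(-117) = (5/13)*(-117) = -45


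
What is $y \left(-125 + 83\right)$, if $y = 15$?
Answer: $-630$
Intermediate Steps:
$y \left(-125 + 83\right) = 15 \left(-125 + 83\right) = 15 \left(-42\right) = -630$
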